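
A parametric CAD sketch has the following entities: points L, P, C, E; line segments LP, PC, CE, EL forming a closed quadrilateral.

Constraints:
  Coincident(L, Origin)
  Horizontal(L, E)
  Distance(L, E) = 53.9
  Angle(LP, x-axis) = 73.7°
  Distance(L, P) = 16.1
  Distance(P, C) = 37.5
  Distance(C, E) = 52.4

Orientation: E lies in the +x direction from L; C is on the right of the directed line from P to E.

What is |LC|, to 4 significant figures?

22.90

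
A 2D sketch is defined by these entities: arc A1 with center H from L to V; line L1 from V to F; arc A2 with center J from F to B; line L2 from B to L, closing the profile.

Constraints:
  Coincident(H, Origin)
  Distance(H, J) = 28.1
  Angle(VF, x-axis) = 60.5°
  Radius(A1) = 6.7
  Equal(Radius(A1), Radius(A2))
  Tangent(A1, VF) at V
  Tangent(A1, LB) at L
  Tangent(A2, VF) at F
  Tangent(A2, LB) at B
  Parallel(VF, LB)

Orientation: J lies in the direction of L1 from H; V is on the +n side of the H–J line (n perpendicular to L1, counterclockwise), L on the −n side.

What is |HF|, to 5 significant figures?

28.888

The slot axis is L1's direction at 60.5°, so u = (cos 60.5°, sin 60.5°) = (0.49242, 0.87036) and n = (−sin 60.5°, cos 60.5°) = (-0.87036, 0.49242). H is at the origin and J lies 28.1 along u from H, so J = 28.1·u = (13.837, 24.457). Tangency of A1 to both parallel lines with radius 6.7 puts V and L at H ± 6.7·n: V = (-5.8314, 3.2992), L = (5.8314, -3.2992). Equal radii place F and B the same way about J: F = J + 6.7·n = (8.0057, 27.756), B = J − 6.7·n = (19.668, 21.158). Then |HF| = |F − H| = 28.888.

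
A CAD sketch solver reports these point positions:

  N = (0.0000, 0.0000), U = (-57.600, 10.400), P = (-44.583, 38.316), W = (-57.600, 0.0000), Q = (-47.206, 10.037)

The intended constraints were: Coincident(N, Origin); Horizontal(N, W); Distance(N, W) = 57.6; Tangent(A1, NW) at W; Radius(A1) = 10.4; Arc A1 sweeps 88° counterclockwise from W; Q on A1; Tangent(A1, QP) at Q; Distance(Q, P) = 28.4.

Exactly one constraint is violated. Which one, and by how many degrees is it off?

Tangent(A1, QP) at Q — off by 3.30°.

N = (0.00, 0.00) ✓; N.y = 0.00, W.y = 0.00 ✓; |NW| = 57.60 ✓; ∠(UW, WN) = 90.00° ✓; |UW| = 10.40 ✓; bearing(U→Q) − bearing(U→W) = 88.00° ✓; |UQ| = 10.40 ✓; ∠(UQ, QP) = 93.30° ✗; |QP| = 28.40 ✓.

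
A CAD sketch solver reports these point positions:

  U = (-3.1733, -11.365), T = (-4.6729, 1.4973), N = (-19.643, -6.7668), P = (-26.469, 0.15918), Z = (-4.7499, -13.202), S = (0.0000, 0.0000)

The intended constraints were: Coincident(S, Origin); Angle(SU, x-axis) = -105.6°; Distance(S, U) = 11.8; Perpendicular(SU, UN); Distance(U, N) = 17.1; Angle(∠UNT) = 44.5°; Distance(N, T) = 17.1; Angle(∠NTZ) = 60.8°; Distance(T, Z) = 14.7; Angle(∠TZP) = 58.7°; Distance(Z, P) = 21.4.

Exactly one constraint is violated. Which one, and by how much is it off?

Distance(Z, P) = 21.4 — off by 4.10.

S = (0.00, 0.00) ✓; SU at -105.6° ✓; |SU| = 11.80 ✓; ∠(SU, UN) = 90.00° ✓; |UN| = 17.10 ✓; ∠UNT = 44.50° ✓; |NT| = 17.10 ✓; ∠NTZ = 60.80° ✓; |TZ| = 14.70 ✓; ∠TZP = 58.70° ✓; |ZP| = 25.50 ✗.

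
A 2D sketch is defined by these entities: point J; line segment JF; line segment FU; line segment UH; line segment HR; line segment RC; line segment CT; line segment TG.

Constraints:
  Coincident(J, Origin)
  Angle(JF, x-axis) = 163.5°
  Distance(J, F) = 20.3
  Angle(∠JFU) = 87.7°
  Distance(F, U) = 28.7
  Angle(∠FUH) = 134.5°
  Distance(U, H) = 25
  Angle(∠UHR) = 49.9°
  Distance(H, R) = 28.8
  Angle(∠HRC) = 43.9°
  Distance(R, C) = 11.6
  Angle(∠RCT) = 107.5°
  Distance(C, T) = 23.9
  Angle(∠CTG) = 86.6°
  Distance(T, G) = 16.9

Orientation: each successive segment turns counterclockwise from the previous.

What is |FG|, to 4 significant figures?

53.32

J is at the origin; JF runs at 163.5° with length 20.3, so F = (-19.46, 5.766). ∠JFU = 87.7° gives FU at -104.2° from the x-axis; with |FU| = 28.7, U = (-26.50, -22.06). ∠FUH = 134.5° gives UH at -58.70° from the x-axis; with |UH| = 25.0, H = (-13.52, -43.42). ∠UHR = 49.9° gives HR at 71.40° from the x-axis; with |HR| = 28.8, R = (-4.330, -16.12). ∠HRC = 43.9° gives RC at -152.5° from the x-axis; with |RC| = 11.6, C = (-14.62, -21.48). ∠RCT = 107.5° gives CT at -80.00° from the x-axis; with |CT| = 23.9, T = (-10.47, -45.02). ∠CTG = 86.6° gives TG at 13.40° from the x-axis; with |TG| = 16.9, G = (5.970, -41.10). Then |FG| = |G − F| = 53.32.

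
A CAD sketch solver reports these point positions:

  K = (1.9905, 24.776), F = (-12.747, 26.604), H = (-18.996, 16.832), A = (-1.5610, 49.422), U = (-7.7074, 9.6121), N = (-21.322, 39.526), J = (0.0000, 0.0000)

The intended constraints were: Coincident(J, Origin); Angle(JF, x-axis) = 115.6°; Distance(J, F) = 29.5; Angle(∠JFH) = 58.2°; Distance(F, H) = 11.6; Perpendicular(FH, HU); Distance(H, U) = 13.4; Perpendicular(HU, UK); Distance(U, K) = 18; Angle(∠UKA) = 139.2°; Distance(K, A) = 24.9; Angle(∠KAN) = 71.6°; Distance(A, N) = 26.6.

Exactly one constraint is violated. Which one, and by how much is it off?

Distance(A, N) = 26.6 — off by 4.50.

J = (0.00, 0.00) ✓; JF at 115.6° ✓; |JF| = 29.50 ✓; ∠JFH = 58.20° ✓; |FH| = 11.60 ✓; ∠(FH, HU) = 90.00° ✓; |HU| = 13.40 ✓; ∠(HU, UK) = 90.00° ✓; |UK| = 18.00 ✓; ∠UKA = 139.2° ✓; |KA| = 24.90 ✓; ∠KAN = 71.60° ✓; |AN| = 22.10 ✗.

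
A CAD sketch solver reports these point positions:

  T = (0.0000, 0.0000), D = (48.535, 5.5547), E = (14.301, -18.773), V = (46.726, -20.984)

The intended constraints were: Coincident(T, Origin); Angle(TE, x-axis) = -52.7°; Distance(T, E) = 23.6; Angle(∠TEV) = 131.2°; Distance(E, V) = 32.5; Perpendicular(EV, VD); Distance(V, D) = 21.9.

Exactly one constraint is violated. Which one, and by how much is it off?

Distance(V, D) = 21.9 — off by 4.70.

T = (0.00, 0.00) ✓; TE at -52.70° ✓; |TE| = 23.60 ✓; ∠TEV = 131.2° ✓; |EV| = 32.50 ✓; ∠(EV, VD) = 90.00° ✓; |VD| = 26.60 ✗.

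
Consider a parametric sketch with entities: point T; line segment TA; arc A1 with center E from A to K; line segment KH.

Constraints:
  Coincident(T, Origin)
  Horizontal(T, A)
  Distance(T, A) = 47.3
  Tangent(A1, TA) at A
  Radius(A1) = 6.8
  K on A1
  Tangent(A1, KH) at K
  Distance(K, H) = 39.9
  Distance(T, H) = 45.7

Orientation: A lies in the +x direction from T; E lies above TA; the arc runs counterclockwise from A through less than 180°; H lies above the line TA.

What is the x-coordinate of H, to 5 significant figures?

23.241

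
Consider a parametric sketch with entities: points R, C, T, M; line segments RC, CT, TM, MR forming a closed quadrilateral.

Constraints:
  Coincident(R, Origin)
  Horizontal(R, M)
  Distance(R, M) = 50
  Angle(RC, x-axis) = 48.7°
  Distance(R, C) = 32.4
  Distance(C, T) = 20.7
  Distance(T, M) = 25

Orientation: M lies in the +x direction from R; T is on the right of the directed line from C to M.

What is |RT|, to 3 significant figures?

25.6

Checks: |CT| = 20.70 ✓; |TM| = 25.00 ✓.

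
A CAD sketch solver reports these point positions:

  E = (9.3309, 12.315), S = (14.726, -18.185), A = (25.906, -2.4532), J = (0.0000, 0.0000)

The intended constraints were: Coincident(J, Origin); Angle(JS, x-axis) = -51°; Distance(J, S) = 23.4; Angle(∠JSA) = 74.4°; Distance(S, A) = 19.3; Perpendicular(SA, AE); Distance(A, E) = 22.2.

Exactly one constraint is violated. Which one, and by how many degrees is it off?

Perpendicular(SA, AE) — off by 6.30°.

J = (0.00, 0.00) ✓; JS at -51.00° ✓; |JS| = 23.40 ✓; ∠JSA = 74.40° ✓; |SA| = 19.30 ✓; ∠(SA, AE) = 83.70° ✗; |AE| = 22.20 ✓.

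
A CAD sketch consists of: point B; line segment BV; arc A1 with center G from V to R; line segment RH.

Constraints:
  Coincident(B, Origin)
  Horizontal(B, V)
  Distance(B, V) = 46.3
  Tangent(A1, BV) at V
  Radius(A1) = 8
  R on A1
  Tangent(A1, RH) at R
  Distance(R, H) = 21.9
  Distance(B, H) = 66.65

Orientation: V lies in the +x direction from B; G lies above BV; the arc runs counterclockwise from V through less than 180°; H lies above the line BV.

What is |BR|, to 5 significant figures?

54.035

Checks: B.y = 0.00, V.y = 0.00 ✓; |GV| = 8.000 ✓; |GR| = 8.000 ✓; ∠(GR, RH) = 90.00° ✓; |RH| = 21.90 ✓; |BH| = 66.65 ✓.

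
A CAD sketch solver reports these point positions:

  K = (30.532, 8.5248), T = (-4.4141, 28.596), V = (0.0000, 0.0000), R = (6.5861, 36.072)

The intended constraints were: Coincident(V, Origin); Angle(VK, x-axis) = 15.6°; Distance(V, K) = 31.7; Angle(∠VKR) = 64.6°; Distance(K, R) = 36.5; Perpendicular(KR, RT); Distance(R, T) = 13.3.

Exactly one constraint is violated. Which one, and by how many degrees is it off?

Perpendicular(KR, RT) — off by 6.80°.

V = (0.00, 0.00) ✓; VK at 15.60° ✓; |VK| = 31.70 ✓; ∠VKR = 64.60° ✓; |KR| = 36.50 ✓; ∠(KR, RT) = 83.20° ✗; |RT| = 13.30 ✓.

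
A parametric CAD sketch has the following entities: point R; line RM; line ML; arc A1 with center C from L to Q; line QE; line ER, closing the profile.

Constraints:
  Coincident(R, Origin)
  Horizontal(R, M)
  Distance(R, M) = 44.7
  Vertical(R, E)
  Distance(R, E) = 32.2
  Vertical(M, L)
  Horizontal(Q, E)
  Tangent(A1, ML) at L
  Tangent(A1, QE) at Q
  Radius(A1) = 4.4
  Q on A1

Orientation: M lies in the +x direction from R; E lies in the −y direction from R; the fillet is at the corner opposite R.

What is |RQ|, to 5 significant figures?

51.584

The virtual corner opposite R is at (44.700, -32.200). Since A1 is tangent to ML there, CL ⟂ ML and the tangent condition forces CQ to be normal to QE, with radius 4.4, so the center C sits 4.4 in from both sides at C = (40.300, -27.800). That places the tangent points at L = (44.700, -27.800) on ML and Q = (40.300, -32.200) on QE. Then |RQ| = |Q − R| = 51.584.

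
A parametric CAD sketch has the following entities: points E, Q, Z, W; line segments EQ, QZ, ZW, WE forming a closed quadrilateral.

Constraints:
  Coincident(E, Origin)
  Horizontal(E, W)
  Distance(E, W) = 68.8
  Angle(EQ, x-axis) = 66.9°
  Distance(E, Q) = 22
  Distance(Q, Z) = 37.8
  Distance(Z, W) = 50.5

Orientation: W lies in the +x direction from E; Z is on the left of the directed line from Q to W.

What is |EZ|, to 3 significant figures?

57.5

Checks: |QZ| = 37.80 ✓; |ZW| = 50.50 ✓.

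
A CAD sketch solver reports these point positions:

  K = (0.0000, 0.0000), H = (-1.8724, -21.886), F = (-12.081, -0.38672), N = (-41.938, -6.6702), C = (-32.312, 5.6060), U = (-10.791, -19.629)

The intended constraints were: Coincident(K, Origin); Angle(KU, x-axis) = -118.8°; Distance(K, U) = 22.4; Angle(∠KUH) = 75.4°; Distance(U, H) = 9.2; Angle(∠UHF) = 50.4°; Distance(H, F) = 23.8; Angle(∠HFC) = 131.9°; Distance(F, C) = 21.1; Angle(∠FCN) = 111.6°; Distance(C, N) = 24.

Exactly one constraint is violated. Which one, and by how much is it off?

Distance(C, N) = 24 — off by 8.40.

K = (0.00, 0.00) ✓; KU at -118.8° ✓; |KU| = 22.40 ✓; ∠KUH = 75.40° ✓; |UH| = 9.200 ✓; ∠UHF = 50.40° ✓; |HF| = 23.80 ✓; ∠HFC = 131.9° ✓; |FC| = 21.10 ✓; ∠FCN = 111.6° ✓; |CN| = 15.60 ✗.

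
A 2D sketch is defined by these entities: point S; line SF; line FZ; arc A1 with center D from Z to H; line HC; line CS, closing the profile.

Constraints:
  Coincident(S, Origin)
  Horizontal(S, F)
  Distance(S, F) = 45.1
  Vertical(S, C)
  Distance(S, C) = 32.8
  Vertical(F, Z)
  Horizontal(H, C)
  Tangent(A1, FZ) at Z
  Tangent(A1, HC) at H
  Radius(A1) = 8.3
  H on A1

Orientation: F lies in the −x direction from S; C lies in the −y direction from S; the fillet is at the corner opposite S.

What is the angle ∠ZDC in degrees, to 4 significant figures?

167.3°

S is at the origin; S and F share the same y with |SF| = 45.1 and F on the −x side, so F = (-45.10, 0.000). SC is vertical with |SC| = 32.8 and C on the −y side, so C = (0.000, -32.80). The virtual corner opposite S is at (-45.10, -32.80). A1 meets FZ tangentially, so DZ is at right angles to FZ and tangency of A1 to HC means the radius DH is perpendicular to HC, with radius 8.3, so the center D sits 8.3 in from both sides at D = (-36.80, -24.50). That places the tangent points at Z = (-45.10, -24.50) on FZ and H = (-36.80, -32.80) on HC. Then cos ∠ZDC = DZ·DC / (|DZ||DC|), giving 167.3°.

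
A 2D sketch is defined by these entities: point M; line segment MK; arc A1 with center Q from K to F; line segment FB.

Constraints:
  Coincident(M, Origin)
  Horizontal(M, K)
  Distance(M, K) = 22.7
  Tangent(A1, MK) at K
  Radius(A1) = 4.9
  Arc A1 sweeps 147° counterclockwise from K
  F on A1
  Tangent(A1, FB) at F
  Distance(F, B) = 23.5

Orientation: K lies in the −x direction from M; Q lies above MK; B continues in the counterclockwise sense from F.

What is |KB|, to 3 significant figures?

27.7

On A1, K sits at bearing -90° from Q; a 147° counterclockwise sweep puts F at bearing 57°, so F = Q + 4.9·(cos 57°, sin 57°) = (-20.0, 9.01). A1 meets FB tangentially, so QF is at right angles to FB, so FB runs along (−sin 57°, cos 57°); with |FB| = 23.5, B = (-39.7, 21.8). Then |KB| = |B − K| = 27.7.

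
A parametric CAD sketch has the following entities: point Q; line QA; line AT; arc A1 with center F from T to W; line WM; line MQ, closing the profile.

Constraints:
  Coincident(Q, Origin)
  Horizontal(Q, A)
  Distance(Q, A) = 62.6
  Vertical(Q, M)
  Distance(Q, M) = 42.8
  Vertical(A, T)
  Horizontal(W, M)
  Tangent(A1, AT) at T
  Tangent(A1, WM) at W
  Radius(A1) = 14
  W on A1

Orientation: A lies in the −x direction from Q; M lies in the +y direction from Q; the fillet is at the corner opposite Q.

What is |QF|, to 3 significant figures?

56.5

Q is at the origin; Q and A share the same y with |QA| = 62.6 and A on the −x side, so A = (-62.6, 0.00). QM is vertical with |QM| = 42.8 and M on the +y side, so M = (0.00, 42.8). The virtual corner opposite Q is at (-62.6, 42.8). The tangent condition forces FT to be normal to AT and the tangent condition forces FW to be normal to WM, with radius 14.0, so the center F sits 14.0 in from both sides at F = (-48.6, 28.8). Then |QF| = |F − Q| = 56.5.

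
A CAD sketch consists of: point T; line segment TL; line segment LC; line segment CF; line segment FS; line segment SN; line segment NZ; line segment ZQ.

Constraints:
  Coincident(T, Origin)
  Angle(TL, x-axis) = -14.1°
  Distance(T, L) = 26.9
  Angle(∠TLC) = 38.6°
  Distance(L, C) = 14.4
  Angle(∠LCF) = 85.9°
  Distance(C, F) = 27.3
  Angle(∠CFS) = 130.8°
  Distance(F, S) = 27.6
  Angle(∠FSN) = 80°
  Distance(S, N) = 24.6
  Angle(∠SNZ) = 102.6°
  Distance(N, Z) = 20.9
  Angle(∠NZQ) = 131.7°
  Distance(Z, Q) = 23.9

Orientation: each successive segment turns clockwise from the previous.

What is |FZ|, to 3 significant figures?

25.3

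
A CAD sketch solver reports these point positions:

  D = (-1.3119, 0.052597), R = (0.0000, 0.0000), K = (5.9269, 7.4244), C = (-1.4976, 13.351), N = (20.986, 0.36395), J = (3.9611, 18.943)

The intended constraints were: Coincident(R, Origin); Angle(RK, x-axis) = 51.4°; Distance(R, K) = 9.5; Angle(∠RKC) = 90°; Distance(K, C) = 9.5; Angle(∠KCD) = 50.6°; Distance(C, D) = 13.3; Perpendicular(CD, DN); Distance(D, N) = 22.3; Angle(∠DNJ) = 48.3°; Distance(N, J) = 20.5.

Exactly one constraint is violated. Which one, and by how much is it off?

Distance(N, J) = 20.5 — off by 4.70.

R = (0.00, 0.00) ✓; RK at 51.40° ✓; |RK| = 9.500 ✓; ∠RKC = 90.00° ✓; |KC| = 9.500 ✓; ∠KCD = 50.60° ✓; |CD| = 13.30 ✓; ∠(CD, DN) = 90.00° ✓; |DN| = 22.30 ✓; ∠DNJ = 48.30° ✓; |NJ| = 25.20 ✗.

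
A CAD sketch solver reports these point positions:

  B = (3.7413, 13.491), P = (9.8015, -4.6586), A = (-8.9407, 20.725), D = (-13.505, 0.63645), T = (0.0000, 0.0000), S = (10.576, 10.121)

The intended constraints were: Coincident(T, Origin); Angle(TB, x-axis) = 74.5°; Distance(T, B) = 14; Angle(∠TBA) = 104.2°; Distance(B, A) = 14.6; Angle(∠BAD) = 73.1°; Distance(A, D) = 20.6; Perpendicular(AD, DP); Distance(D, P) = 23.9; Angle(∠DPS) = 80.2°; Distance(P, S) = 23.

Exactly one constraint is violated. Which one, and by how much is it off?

Distance(P, S) = 23 — off by 8.20.

T = (0.00, 0.00) ✓; TB at 74.50° ✓; |TB| = 14.00 ✓; ∠TBA = 104.2° ✓; |BA| = 14.60 ✓; ∠BAD = 73.10° ✓; |AD| = 20.60 ✓; ∠(AD, DP) = 90.00° ✓; |DP| = 23.90 ✓; ∠DPS = 80.20° ✓; |PS| = 14.80 ✗.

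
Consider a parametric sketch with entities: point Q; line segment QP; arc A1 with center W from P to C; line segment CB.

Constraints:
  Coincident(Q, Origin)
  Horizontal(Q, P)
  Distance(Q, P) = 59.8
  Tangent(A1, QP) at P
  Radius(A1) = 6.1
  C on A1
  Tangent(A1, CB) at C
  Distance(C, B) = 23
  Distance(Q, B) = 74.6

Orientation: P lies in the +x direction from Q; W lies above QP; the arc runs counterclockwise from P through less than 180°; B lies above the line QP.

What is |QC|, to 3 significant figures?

66.0

Checks: Q = (0.00, 0.00) ✓; |WC| = 6.100 ✓; ∠(WC, CB) = 90.00° ✓; |CB| = 23.00 ✓; |QB| = 74.60 ✓.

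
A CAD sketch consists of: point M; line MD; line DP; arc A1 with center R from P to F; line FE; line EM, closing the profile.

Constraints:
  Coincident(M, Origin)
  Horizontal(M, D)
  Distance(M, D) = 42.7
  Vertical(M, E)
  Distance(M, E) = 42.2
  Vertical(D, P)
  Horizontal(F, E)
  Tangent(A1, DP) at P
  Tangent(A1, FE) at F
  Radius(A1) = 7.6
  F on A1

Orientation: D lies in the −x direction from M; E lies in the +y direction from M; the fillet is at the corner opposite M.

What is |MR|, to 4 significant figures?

49.29

M and E share the same x with |ME| = 42.2 and E on the +y side, so E = (0.000, 42.20). The virtual corner opposite M is at (-42.70, 42.20). A1 meets DP tangentially, so RP is at right angles to DP and the tangent condition forces RF to be normal to FE, with radius 7.6, so the center R sits 7.6 in from both sides at R = (-35.10, 34.60). Then |MR| = |R − M| = 49.29.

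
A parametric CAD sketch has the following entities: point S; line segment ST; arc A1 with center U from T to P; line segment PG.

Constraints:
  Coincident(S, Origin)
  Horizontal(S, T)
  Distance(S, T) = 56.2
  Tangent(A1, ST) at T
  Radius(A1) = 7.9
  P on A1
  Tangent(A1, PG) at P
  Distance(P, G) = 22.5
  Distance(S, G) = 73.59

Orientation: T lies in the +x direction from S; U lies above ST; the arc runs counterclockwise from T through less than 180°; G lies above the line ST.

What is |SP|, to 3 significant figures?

64.3

Checks: |UP| = 7.900 ✓; ∠(UP, PG) = 90.00° ✓; |PG| = 22.50 ✓; |SG| = 73.59 ✓.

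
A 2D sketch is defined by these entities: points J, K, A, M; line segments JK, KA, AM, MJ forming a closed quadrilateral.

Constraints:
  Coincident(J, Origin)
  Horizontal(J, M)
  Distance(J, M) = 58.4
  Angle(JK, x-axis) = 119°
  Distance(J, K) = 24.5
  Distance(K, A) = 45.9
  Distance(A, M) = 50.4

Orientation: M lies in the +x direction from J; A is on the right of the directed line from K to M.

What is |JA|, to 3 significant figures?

21.4

Checks: JK at 119.0° ✓; |KA| = 45.90 ✓; |AM| = 50.40 ✓.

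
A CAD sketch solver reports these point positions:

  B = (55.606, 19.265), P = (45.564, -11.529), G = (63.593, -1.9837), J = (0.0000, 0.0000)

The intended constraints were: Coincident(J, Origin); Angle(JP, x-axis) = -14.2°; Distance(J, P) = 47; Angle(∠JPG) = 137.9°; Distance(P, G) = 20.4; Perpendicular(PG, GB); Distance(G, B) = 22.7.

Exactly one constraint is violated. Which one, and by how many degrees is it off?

Perpendicular(PG, GB) — off by 7.30°.

J = (0.00, 0.00) ✓; JP at -14.20° ✓; |JP| = 47.00 ✓; ∠JPG = 137.9° ✓; |PG| = 20.40 ✓; ∠(PG, GB) = 82.70° ✗; |GB| = 22.70 ✓.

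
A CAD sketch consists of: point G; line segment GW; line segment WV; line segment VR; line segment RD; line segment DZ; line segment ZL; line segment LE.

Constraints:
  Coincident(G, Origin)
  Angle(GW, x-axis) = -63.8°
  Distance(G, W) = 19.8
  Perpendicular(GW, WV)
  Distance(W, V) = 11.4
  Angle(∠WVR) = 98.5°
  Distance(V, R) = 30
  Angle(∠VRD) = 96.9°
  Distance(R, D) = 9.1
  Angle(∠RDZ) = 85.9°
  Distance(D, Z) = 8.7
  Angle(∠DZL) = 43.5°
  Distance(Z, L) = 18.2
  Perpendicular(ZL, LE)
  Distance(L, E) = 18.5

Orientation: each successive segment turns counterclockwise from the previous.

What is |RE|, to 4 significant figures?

20.48

∠DZL = 43.5° gives ZL at 61.40° from the x-axis; with |ZL| = 18.2, L = (11.86, 21.71). ZL is perpendicular to LE, so LE runs at 151.4°; with |LE| = 18.5, E = (-4.383, 30.57). Then |RE| = |E − R| = 20.48.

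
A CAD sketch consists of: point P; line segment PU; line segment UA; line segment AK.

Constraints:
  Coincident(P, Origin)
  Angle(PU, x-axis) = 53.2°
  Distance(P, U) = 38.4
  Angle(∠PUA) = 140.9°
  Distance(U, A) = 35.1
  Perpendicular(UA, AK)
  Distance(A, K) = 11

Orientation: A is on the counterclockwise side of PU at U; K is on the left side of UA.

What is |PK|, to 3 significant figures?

66.2

P is at the origin; PU runs at 53.2° with length 38.4, so U = 38.4·(cos 53.2°, sin 53.2°) = (23.0, 30.7). ∠PUA = 140.9°, so UA runs at 53.2° + (180° − 140.9°) = 92.3° from the x-axis; with |UA| = 35.1, A = U + 35.1·(cos 92.3°, sin 92.3°) = (21.6, 65.8). UA is perpendicular to AK; with |AK| = 11.0 on the left of UA, K = A + 11.0·(-0.999, -0.0401) = (10.6, 65.4). Then |PK| = |K − P| = 66.2.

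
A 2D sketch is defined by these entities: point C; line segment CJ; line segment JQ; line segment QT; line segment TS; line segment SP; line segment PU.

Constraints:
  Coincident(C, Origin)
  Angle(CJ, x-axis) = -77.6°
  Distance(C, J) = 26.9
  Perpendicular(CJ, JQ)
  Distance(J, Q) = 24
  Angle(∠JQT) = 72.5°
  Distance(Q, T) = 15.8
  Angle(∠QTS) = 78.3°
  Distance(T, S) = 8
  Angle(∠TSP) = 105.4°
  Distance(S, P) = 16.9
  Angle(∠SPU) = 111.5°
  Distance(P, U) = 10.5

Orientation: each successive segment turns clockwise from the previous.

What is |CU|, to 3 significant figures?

42.9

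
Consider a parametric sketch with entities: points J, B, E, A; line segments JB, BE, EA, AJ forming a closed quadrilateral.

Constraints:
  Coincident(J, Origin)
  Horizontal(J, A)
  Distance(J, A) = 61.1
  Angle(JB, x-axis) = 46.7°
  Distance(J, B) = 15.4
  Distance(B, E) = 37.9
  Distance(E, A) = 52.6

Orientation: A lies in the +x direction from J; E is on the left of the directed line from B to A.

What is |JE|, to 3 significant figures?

53.1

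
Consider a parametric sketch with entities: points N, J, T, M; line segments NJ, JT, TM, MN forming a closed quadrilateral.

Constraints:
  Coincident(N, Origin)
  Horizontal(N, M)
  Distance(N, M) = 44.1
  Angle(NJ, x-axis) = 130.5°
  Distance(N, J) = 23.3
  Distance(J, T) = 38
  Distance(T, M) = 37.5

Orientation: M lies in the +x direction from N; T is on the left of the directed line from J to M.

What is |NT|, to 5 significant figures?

36.227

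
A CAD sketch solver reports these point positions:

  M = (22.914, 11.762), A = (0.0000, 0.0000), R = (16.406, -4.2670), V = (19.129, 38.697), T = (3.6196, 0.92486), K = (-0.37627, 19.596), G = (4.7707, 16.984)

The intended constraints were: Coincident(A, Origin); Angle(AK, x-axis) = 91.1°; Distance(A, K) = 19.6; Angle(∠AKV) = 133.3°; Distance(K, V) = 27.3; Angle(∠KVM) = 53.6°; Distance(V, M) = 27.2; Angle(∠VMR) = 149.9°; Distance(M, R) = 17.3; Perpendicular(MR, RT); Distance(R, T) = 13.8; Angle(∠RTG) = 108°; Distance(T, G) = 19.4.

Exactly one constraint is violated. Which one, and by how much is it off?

Distance(T, G) = 19.4 — off by 3.30.

A = (0.00, 0.00) ✓; AK at 91.10° ✓; |AK| = 19.60 ✓; ∠AKV = 133.3° ✓; |KV| = 27.30 ✓; ∠KVM = 53.60° ✓; |VM| = 27.20 ✓; ∠VMR = 149.9° ✓; |MR| = 17.30 ✓; ∠(MR, RT) = 90.00° ✓; |RT| = 13.80 ✓; ∠RTG = 108.0° ✓; |TG| = 16.10 ✗.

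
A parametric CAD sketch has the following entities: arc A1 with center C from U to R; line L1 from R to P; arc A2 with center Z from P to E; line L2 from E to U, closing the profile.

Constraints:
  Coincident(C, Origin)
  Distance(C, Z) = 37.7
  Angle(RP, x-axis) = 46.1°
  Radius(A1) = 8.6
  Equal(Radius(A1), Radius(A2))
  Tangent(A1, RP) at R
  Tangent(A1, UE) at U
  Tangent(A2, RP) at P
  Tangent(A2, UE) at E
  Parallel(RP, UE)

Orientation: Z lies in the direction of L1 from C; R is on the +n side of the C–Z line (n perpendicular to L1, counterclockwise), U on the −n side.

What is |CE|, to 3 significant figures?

38.7

Tangency of A1 to both parallel lines with radius 8.6 puts R and U at C ± 8.6·n: R = (-6.20, 5.96), U = (6.20, -5.96). Equal radii place P and E the same way about Z: P = Z + 8.6·n = (19.9, 33.1), E = Z − 8.6·n = (32.3, 21.2). Then |CE| = |E − C| = 38.7.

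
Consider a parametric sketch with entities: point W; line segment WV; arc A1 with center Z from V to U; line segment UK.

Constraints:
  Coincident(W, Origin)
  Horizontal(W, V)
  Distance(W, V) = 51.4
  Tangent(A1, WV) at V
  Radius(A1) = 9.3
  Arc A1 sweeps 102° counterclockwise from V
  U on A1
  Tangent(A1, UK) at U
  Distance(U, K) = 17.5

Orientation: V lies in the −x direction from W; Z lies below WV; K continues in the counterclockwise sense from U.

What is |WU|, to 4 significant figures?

61.53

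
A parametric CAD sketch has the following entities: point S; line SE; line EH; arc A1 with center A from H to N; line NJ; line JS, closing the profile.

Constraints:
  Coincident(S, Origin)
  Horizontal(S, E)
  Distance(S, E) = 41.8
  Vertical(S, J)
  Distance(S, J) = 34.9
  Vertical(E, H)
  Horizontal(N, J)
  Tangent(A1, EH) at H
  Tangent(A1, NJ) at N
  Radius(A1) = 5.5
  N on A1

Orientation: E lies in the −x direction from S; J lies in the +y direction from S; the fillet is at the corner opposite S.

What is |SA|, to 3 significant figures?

46.7

S and J share the same x with |SJ| = 34.9 and J on the +y side, so J = (0.00, 34.9). The virtual corner opposite S is at (-41.8, 34.9). Tangency of A1 to EH means the radius AH is perpendicular to EH and tangency of A1 to NJ means the radius AN is perpendicular to NJ, with radius 5.5, so the center A sits 5.5 in from both sides at A = (-36.3, 29.4). Then |SA| = |A − S| = 46.7.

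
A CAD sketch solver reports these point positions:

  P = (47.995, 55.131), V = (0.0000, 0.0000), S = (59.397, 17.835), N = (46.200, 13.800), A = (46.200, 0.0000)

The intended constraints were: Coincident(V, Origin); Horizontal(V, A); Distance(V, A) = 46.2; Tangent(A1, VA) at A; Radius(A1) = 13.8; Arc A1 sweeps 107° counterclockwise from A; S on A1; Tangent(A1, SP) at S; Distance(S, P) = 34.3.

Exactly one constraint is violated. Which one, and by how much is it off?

Distance(S, P) = 34.3 — off by 4.70.

V = (0.00, 0.00) ✓; V.y = 0.00, A.y = 0.00 ✓; |VA| = 46.20 ✓; ∠(NA, AV) = 90.00° ✓; |NA| = 13.80 ✓; bearing(N→S) − bearing(N→A) = 107.0° ✓; |NS| = 13.80 ✓; ∠(NS, SP) = 90.00° ✓; |SP| = 39.00 ✗.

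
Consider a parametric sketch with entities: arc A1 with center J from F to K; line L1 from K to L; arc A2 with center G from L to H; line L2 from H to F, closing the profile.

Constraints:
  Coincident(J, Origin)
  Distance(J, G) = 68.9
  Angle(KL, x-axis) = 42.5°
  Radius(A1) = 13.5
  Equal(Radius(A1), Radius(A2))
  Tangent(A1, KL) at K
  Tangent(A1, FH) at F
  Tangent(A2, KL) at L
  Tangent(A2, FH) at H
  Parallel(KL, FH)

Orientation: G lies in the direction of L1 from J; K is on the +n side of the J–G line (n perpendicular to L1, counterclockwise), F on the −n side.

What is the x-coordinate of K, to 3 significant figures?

-9.12

The slot axis is L1's direction at 42.5°, so u = (cos 42.5°, sin 42.5°) = (0.737, 0.676) and n = (−sin 42.5°, cos 42.5°) = (-0.676, 0.737). J is at the origin and G lies 68.9 along u from J, so G = 68.9·u = (50.8, 46.5). Tangency of A1 to both parallel lines with radius 13.5 puts K and F at J ± 13.5·n: K = (-9.12, 9.95), F = (9.12, -9.95). So K.x = -9.12.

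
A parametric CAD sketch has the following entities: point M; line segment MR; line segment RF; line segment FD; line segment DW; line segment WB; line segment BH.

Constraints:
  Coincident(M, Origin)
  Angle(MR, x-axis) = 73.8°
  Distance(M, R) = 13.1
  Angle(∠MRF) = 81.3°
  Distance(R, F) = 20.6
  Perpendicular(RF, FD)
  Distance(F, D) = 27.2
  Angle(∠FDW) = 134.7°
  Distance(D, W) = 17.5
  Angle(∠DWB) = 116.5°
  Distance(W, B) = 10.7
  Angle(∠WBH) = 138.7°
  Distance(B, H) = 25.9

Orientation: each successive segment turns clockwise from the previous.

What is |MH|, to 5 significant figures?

16.873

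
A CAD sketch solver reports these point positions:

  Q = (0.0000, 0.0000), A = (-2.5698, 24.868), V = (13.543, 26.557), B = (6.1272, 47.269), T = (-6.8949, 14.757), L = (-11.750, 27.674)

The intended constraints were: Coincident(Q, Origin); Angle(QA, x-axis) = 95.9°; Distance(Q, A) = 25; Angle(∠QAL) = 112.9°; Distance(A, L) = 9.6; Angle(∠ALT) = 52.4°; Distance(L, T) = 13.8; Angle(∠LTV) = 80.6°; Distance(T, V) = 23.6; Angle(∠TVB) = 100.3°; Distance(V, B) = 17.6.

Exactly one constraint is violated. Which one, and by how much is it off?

Distance(V, B) = 17.6 — off by 4.40.

Q = (0.00, 0.00) ✓; QA at 95.90° ✓; |QA| = 25.00 ✓; ∠QAL = 112.9° ✓; |AL| = 9.599 ✓; ∠ALT = 52.40° ✓; |LT| = 13.80 ✓; ∠LTV = 80.60° ✓; |TV| = 23.60 ✓; ∠TVB = 100.3° ✓; |VB| = 22.00 ✗.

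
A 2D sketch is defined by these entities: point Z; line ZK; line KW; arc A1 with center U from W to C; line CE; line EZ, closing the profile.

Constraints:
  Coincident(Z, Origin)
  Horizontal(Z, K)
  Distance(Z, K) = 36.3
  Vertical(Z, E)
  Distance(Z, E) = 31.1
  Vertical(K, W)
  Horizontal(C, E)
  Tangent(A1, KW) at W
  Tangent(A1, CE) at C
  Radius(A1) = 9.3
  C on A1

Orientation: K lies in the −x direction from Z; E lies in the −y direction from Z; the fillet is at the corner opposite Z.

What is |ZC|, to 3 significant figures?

41.2

Z is at the origin; ZK is horizontal with |ZK| = 36.3 and K on the −x side, so K = (-36.3, 0.00). Z and E share the same x with |ZE| = 31.1 and E on the −y side, so E = (0.00, -31.1). The virtual corner opposite Z is at (-36.3, -31.1). The tangent condition forces UW to be normal to KW and the tangent condition forces UC to be normal to CE, with radius 9.3, so the center U sits 9.3 in from both sides at U = (-27.0, -21.8). That places the tangent points at W = (-36.3, -21.8) on KW and C = (-27.0, -31.1) on CE. Then |ZC| = |C − Z| = 41.2.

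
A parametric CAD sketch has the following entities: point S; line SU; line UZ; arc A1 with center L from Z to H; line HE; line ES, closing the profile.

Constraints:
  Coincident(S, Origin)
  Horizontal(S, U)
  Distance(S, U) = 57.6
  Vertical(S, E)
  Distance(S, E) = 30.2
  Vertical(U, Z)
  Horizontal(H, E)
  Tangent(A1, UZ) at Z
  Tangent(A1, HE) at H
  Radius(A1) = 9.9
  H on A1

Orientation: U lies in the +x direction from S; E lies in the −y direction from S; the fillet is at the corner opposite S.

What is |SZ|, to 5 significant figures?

61.072

S is at the origin; S and U share the same y with |SU| = 57.6 and U on the +x side, so U = (57.600, 0.0000). S and E share the same x with |SE| = 30.2 and E on the −y side, so E = (0.0000, -30.200). The virtual corner opposite S is at (57.600, -30.200). A1 meets UZ tangentially, so LZ is at right angles to UZ and since A1 is tangent to HE there, LH ⟂ HE, with radius 9.9, so the center L sits 9.9 in from both sides at L = (47.700, -20.300). That places the tangent points at Z = (57.600, -20.300) on UZ and H = (47.700, -30.200) on HE. Then |SZ| = |Z − S| = 61.072.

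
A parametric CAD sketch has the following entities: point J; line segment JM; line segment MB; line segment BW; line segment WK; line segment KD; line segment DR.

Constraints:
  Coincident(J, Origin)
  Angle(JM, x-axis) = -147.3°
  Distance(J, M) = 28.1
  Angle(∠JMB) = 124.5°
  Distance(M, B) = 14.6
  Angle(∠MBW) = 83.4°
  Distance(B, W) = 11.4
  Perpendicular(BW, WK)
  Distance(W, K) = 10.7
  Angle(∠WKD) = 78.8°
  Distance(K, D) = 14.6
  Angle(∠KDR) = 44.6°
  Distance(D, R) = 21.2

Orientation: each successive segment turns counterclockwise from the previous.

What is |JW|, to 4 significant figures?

31.51

J is at the origin; JM runs at -147.3° with length 28.1, so M = (-23.65, -15.18). ∠JMB = 124.5° gives MB at -91.80° from the x-axis; with |MB| = 14.6, B = (-24.11, -29.77). ∠MBW = 83.4° gives BW at 4.800° from the x-axis; with |BW| = 11.4, W = (-12.75, -28.82). Then |JW| = |W − J| = 31.51.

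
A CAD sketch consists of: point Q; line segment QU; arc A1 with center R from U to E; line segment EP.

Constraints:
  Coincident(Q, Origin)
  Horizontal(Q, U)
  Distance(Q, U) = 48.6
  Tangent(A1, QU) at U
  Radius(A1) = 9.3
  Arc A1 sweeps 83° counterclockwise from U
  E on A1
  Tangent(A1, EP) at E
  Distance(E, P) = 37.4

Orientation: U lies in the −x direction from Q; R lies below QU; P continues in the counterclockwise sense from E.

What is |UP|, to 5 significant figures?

47.340

On A1, U sits at bearing 90° from R; an 83° counterclockwise sweep puts E at bearing 173°, so E = R + 9.3·(cos 173°, sin 173°) = (-57.831, -8.1666). A1 meets EP tangentially, so RE is at right angles to EP, so EP runs along (−sin 173°, cos 173°); with |EP| = 37.4, P = (-62.389, -45.288). Then |UP| = |P − U| = 47.340.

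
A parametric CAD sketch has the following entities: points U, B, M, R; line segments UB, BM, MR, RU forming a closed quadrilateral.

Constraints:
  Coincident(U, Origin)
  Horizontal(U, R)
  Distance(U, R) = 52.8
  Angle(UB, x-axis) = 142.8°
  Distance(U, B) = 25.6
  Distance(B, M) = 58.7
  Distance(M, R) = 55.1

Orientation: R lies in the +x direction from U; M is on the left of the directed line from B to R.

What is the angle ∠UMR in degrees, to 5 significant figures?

56.530°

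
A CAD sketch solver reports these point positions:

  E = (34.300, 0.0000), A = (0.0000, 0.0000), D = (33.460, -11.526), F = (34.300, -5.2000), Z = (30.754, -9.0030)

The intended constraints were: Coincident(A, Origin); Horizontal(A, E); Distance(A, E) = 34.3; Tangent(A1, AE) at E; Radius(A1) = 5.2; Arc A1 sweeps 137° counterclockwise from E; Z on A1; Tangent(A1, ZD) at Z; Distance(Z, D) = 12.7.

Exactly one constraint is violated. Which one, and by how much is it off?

Distance(Z, D) = 12.7 — off by 9.00.

A = (0.00, 0.00) ✓; A.y = 0.00, E.y = 0.00 ✓; |AE| = 34.30 ✓; ∠(FE, EA) = 90.00° ✓; |FE| = 5.200 ✓; bearing(F→Z) − bearing(F→E) = 137.0° ✓; |FZ| = 5.200 ✓; ∠(FZ, ZD) = 90.00° ✓; |ZD| = 3.700 ✗.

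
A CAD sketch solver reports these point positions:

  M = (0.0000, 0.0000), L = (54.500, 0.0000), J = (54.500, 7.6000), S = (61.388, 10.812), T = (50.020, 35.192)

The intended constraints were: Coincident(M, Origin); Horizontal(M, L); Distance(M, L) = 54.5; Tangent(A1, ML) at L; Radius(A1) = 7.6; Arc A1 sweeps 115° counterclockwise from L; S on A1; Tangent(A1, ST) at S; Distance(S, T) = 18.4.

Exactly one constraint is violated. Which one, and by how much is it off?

Distance(S, T) = 18.4 — off by 8.50.

M = (0.00, 0.00) ✓; M.y = 0.00, L.y = 0.00 ✓; |ML| = 54.50 ✓; ∠(JL, LM) = 90.00° ✓; |JL| = 7.600 ✓; bearing(J→S) − bearing(J→L) = 115.0° ✓; |JS| = 7.600 ✓; ∠(JS, ST) = 90.00° ✓; |ST| = 26.90 ✗.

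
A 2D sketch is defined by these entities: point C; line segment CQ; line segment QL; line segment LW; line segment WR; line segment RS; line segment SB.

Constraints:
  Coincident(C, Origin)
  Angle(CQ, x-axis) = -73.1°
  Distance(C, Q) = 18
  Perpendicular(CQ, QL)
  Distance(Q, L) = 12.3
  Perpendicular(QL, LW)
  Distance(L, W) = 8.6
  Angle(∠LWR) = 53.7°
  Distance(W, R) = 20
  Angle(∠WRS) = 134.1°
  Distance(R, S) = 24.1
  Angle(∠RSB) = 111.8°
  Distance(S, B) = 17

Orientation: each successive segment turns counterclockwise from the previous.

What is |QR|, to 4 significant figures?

5.008

C is at the origin; CQ runs at -73.1° with length 18.0, so Q = (5.233, -17.22). CQ ⟂ QL, so QL runs at 16.90°; with |QL| = 12.3, L = (17.00, -13.65). QL ⟂ LW, so LW runs at 106.9°; with |LW| = 8.6, W = (14.50, -5.418). ∠LWR = 53.7° gives WR at -126.8° from the x-axis; with |WR| = 20.0, R = (2.521, -21.43). Then |QR| = |R − Q| = 5.008.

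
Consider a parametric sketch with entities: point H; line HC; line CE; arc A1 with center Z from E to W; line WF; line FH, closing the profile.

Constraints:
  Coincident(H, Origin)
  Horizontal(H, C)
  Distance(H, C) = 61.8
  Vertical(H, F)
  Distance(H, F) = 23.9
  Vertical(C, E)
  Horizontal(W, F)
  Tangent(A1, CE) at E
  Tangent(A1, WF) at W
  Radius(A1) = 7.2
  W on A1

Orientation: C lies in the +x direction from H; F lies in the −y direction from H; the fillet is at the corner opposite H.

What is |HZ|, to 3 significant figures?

57.1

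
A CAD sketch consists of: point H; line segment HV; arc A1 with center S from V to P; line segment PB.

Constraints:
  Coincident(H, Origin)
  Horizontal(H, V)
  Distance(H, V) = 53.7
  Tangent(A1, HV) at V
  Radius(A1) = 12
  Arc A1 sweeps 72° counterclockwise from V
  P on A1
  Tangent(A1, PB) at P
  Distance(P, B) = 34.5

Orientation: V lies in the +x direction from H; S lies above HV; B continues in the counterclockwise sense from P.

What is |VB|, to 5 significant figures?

46.655

H is at the origin; HV is horizontal with |HV| = 53.7 and V on the +x side, so V = (53.700, 0.0000). The tangent condition forces SV to be normal to HV, so S = V + (0, 12) = (53.700, 12.000). On A1, V sits at bearing -90° from S; a 72° counterclockwise sweep puts P at bearing -18°, so P = S + 12.0·(cos -18°, sin -18°) = (65.113, 8.2918). Tangency of A1 to PB means the radius SP is perpendicular to PB, so PB runs along (−sin -18°, cos -18°); with |PB| = 34.5, B = (75.774, 41.103). Then |VB| = |B − V| = 46.655.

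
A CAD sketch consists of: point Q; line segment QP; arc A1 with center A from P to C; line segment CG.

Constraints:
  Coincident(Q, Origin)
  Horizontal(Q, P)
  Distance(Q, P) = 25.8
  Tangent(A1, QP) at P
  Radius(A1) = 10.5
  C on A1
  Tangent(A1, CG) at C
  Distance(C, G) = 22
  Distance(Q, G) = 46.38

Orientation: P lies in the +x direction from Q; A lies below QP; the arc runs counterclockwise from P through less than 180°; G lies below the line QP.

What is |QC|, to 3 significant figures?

24.5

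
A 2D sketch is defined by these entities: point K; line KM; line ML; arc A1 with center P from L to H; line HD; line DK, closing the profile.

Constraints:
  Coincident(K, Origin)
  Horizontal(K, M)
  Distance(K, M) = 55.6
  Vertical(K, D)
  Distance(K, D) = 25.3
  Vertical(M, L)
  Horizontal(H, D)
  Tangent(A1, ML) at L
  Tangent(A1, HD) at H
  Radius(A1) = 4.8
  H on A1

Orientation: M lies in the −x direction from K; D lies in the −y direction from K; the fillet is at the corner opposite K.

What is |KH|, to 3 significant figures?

56.8

The virtual corner opposite K is at (-55.6, -25.3). The tangent condition forces PL to be normal to ML and tangency of A1 to HD means the radius PH is perpendicular to HD, with radius 4.8, so the center P sits 4.8 in from both sides at P = (-50.8, -20.5). That places the tangent points at L = (-55.6, -20.5) on ML and H = (-50.8, -25.3) on HD. Then |KH| = |H − K| = 56.8.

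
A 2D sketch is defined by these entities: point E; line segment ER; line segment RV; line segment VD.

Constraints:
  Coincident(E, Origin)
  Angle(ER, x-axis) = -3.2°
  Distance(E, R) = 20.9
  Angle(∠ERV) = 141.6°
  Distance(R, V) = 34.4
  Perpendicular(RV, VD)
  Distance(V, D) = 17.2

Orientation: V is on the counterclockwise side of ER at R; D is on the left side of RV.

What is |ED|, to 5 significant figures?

50.954

E is at the origin; ER runs at -3.2° with length 20.9, so R = 20.9·(cos -3.2°, sin -3.2°) = (20.867, -1.1667). ∠ERV = 141.6°, so RV runs at -3.2° + (180° − 141.6°) = 35.200° from the x-axis; with |RV| = 34.4, V = R + 34.4·(cos 35.200°, sin 35.200°) = (48.977, 18.663). The perpendicularity gives VD at right angles to RV; with |VD| = 17.2 on the left of RV, D = V + 17.2·(-0.57643, 0.81714) = (39.063, 32.717). Then |ED| = |D − E| = 50.954.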